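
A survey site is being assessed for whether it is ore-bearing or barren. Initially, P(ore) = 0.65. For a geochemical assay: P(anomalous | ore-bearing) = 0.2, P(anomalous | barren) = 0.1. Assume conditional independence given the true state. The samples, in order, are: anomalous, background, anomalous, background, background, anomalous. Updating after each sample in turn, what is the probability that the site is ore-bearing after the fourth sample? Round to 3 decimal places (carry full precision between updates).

After 'anomalous': P(ore) = 0.2·0.6500 / (0.2·0.6500 + 0.1·0.3500) ≈ 0.7879
After 'background': P(ore) = 0.8·0.7879 / (0.8·0.7879 + 0.9·0.2121) ≈ 0.7675
After 'anomalous': P(ore) = 0.2·0.7675 / (0.2·0.7675 + 0.1·0.2325) ≈ 0.8685
After 'background': P(ore) = 0.8·0.8685 / (0.8·0.8685 + 0.9·0.1315) ≈ 0.8544

0.854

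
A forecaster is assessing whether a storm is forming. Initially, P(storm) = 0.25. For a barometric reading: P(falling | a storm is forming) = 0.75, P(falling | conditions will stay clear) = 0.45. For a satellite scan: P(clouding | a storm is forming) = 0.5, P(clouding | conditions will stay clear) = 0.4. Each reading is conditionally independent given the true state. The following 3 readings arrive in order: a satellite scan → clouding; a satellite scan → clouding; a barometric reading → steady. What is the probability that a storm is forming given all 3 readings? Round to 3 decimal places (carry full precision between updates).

Each posterior becomes the prior for the next update.
After a satellite scan='clouding': P(storm) = 0.5·0.2500 / (0.5·0.2500 + 0.4·0.7500) ≈ 0.2941
After a satellite scan='clouding': P(storm) = 0.5·0.2941 / (0.5·0.2941 + 0.4·0.7059) ≈ 0.3425
After a barometric reading='steady': P(storm) = 0.25·0.3425 / (0.25·0.3425 + 0.55·0.6575) ≈ 0.1914

0.191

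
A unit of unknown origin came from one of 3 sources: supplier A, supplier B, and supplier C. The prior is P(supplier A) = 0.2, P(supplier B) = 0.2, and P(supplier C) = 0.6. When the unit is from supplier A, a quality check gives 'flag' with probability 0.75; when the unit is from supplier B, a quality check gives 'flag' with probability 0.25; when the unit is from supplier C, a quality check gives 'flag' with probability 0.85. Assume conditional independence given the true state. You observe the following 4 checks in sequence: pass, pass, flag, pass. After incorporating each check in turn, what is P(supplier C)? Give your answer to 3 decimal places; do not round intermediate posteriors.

After 'pass': normaliser = 0.25·0.2000 + 0.75·0.2000 + 0.15·0.6000; P(supplier A) ≈ 0.1724, P(supplier B) ≈ 0.5172, P(supplier C) ≈ 0.3103
After 'pass': normaliser = 0.25·0.1724 + 0.75·0.5172 + 0.15·0.3103; P(supplier A) ≈ 0.0903, P(supplier B) ≈ 0.8123, P(supplier C) ≈ 0.0975
After 'flag': normaliser = 0.75·0.0903 + 0.25·0.8123 + 0.85·0.0975; P(supplier A) ≈ 0.1914, P(supplier B) ≈ 0.5743, P(supplier C) ≈ 0.2343
After 'pass': normaliser = 0.25·0.1914 + 0.75·0.5743 + 0.15·0.2343; P(supplier A) ≈ 0.0932, P(supplier B) ≈ 0.8384, P(supplier C) ≈ 0.0684

0.068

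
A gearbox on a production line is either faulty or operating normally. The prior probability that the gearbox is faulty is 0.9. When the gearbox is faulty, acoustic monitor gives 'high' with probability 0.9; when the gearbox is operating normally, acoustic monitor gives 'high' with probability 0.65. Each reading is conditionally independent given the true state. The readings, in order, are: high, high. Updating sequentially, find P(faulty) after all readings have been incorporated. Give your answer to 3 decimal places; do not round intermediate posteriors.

After 'high': P(faulty) = 0.9·0.9000 / (0.9·0.9000 + 0.65·0.1000) ≈ 0.9257
After 'high': P(faulty) = 0.9·0.9257 / (0.9·0.9257 + 0.65·0.0743) ≈ 0.9452

0.945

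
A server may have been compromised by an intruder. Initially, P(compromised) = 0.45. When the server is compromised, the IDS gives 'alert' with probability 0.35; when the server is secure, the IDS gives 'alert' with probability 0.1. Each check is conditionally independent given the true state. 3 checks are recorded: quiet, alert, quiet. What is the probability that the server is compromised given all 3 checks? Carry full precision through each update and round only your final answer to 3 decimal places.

After 'quiet': P(compromised) = 0.65·0.4500 / (0.65·0.4500 + 0.9·0.5500) ≈ 0.3714
After 'alert': P(compromised) = 0.35·0.3714 / (0.35·0.3714 + 0.1·0.6286) ≈ 0.6741
After 'quiet': P(compromised) = 0.65·0.6741 / (0.65·0.6741 + 0.9·0.3259) ≈ 0.5990

0.599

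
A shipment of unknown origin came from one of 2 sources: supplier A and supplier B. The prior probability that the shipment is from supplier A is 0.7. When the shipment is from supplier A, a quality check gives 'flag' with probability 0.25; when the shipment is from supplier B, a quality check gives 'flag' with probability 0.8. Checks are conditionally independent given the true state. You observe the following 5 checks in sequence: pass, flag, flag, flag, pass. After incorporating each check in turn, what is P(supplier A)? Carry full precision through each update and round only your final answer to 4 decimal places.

After 'pass': P(supplier A) = 0.75·0.7000 / (0.75·0.7000 + 0.2·0.3000) ≈ 0.8974
After 'flag': P(supplier A) = 0.25·0.8974 / (0.25·0.8974 + 0.8·0.1026) ≈ 0.7322
After 'flag': P(supplier A) = 0.25·0.7322 / (0.25·0.7322 + 0.8·0.2678) ≈ 0.4608
After 'flag': P(supplier A) = 0.25·0.4608 / (0.25·0.4608 + 0.8·0.5392) ≈ 0.2108
After 'pass': P(supplier A) = 0.75·0.2108 / (0.75·0.2108 + 0.2·0.7892) ≈ 0.5003

0.5003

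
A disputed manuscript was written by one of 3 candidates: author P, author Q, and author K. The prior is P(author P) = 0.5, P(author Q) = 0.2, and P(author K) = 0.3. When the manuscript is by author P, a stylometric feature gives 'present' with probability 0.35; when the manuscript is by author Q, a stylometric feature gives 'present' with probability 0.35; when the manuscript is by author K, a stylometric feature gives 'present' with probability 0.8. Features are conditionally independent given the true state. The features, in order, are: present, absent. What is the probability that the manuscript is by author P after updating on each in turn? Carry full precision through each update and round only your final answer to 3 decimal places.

0.549

After 'present': normaliser = 0.35·0.5000 + 0.35·0.2000 + 0.8·0.3000; P(author P) ≈ 0.3608, P(author Q) ≈ 0.1443, P(author K) ≈ 0.4948
After 'absent': normaliser = 0.65·0.3608 + 0.65·0.1443 + 0.2·0.4948; P(author P) ≈ 0.5489, P(author Q) ≈ 0.2195, P(author K) ≈ 0.2316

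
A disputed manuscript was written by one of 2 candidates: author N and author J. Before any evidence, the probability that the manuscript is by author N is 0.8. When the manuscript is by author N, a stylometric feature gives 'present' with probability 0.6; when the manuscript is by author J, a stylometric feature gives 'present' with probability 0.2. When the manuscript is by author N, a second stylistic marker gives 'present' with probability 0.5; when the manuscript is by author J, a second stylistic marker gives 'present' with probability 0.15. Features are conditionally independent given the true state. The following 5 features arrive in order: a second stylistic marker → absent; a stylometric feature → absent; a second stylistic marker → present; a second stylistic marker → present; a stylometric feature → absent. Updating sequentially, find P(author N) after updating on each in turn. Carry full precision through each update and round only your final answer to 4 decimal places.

After a second stylistic marker='absent': P(author N) = 0.5·0.8000 / (0.5·0.8000 + 0.85·0.2000) ≈ 0.7018
After a stylometric feature='absent': P(author N) = 0.4·0.7018 / (0.4·0.7018 + 0.8·0.2982) ≈ 0.5405
After a second stylistic marker='present': P(author N) = 0.5·0.5405 / (0.5·0.5405 + 0.15·0.4595) ≈ 0.7968
After a second stylistic marker='present': P(author N) = 0.5·0.7968 / (0.5·0.7968 + 0.15·0.2032) ≈ 0.9289
After a stylometric feature='absent': P(author N) = 0.4·0.9289 / (0.4·0.9289 + 0.8·0.0711) ≈ 0.8673

0.8673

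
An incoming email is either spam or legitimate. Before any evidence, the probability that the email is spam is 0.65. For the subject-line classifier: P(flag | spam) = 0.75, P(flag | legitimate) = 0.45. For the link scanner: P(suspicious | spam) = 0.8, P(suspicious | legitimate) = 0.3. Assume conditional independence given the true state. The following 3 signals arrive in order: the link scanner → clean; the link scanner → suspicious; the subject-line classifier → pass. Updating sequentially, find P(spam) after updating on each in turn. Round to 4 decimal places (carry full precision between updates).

Each posterior becomes the prior for the next update.
After the link scanner='clean': P(spam) = 0.2·0.6500 / (0.2·0.6500 + 0.7·0.3500) ≈ 0.3467
After the link scanner='suspicious': P(spam) = 0.8·0.3467 / (0.8·0.3467 + 0.3·0.6533) ≈ 0.5859
After the subject-line classifier='pass': P(spam) = 0.25·0.5859 / (0.25·0.5859 + 0.55·0.4141) ≈ 0.3914

0.3914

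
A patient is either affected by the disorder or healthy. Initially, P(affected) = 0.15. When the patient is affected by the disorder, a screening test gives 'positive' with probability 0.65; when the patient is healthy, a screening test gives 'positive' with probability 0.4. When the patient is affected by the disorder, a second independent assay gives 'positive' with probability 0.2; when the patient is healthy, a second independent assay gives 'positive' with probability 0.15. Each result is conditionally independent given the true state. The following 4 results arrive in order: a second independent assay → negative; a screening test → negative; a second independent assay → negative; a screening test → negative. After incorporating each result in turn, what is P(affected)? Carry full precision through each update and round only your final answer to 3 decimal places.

0.051

Each posterior becomes the prior for the next update.
After a second independent assay='negative': P(affected) = 0.8·0.1500 / (0.8·0.1500 + 0.85·0.8500) ≈ 0.1424
After a screening test='negative': P(affected) = 0.35·0.1424 / (0.35·0.1424 + 0.6·0.8576) ≈ 0.0883
After a second independent assay='negative': P(affected) = 0.8·0.0883 / (0.8·0.0883 + 0.85·0.9117) ≈ 0.0836
After a screening test='negative': P(affected) = 0.35·0.0836 / (0.35·0.0836 + 0.6·0.9164) ≈ 0.0505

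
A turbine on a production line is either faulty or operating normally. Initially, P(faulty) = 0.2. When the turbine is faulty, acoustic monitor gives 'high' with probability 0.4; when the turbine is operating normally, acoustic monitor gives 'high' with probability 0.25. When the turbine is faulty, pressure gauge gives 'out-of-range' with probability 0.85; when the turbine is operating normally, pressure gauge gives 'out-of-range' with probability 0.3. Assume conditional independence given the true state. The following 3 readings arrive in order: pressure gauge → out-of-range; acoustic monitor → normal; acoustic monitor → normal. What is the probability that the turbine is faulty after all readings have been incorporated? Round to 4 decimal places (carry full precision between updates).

After pressure gauge='out-of-range': P(faulty) = 0.85·0.2000 / (0.85·0.2000 + 0.3·0.8000) ≈ 0.4146
After acoustic monitor='normal': P(faulty) = 0.6·0.4146 / (0.6·0.4146 + 0.75·0.5854) ≈ 0.3617
After acoustic monitor='normal': P(faulty) = 0.6·0.3617 / (0.6·0.3617 + 0.75·0.6383) ≈ 0.3119

0.3119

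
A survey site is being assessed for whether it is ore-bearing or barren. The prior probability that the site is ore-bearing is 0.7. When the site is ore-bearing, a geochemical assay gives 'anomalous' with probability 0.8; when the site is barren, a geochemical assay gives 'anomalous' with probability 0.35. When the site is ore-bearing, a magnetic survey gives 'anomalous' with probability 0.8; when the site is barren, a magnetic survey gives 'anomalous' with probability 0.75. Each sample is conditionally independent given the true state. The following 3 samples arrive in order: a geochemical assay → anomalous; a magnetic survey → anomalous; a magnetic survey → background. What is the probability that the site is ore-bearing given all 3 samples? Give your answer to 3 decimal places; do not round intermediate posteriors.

Apply Bayes' rule sequentially, carrying P(ore) forward.
After a geochemical assay='anomalous': P(ore) = 0.8·0.7000 / (0.8·0.7000 + 0.35·0.3000) ≈ 0.8421
After a magnetic survey='anomalous': P(ore) = 0.8·0.8421 / (0.8·0.8421 + 0.75·0.1579) ≈ 0.8505
After a magnetic survey='background': P(ore) = 0.2·0.8505 / (0.2·0.8505 + 0.25·0.1495) ≈ 0.8199

0.820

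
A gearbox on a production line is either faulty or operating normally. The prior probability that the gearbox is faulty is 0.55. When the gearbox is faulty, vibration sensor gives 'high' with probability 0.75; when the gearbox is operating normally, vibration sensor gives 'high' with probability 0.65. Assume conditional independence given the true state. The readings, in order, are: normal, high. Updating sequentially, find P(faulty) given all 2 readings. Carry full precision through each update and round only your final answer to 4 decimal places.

0.5018

After 'normal': P(faulty) = 0.25·0.5500 / (0.25·0.5500 + 0.35·0.4500) ≈ 0.4661
After 'high': P(faulty) = 0.75·0.4661 / (0.75·0.4661 + 0.65·0.5339) ≈ 0.5018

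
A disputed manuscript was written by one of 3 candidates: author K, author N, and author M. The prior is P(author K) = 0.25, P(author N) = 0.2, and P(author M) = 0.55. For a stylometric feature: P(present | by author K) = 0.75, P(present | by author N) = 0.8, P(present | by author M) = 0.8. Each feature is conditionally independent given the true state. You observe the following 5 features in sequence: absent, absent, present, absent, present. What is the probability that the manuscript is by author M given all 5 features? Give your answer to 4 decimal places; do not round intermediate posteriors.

After 'absent': normaliser = 0.25·0.2500 + 0.2·0.2000 + 0.2·0.5500; P(author K) ≈ 0.2941, P(author N) ≈ 0.1882, P(author M) ≈ 0.5176
After 'absent': normaliser = 0.25·0.2941 + 0.2·0.1882 + 0.2·0.5176; P(author K) ≈ 0.3425, P(author N) ≈ 0.1753, P(author M) ≈ 0.4822
After 'present': normaliser = 0.75·0.3425 + 0.8·0.1753 + 0.8·0.4822; P(author K) ≈ 0.3281, P(author N) ≈ 0.1792, P(author M) ≈ 0.4927
After 'absent': normaliser = 0.25·0.3281 + 0.2·0.1792 + 0.2·0.4927; P(author K) ≈ 0.3790, P(author N) ≈ 0.1656, P(author M) ≈ 0.4554
After 'present': normaliser = 0.75·0.3790 + 0.8·0.1656 + 0.8·0.4554; P(author K) ≈ 0.3640, P(author N) ≈ 0.1696, P(author M) ≈ 0.4664

0.4664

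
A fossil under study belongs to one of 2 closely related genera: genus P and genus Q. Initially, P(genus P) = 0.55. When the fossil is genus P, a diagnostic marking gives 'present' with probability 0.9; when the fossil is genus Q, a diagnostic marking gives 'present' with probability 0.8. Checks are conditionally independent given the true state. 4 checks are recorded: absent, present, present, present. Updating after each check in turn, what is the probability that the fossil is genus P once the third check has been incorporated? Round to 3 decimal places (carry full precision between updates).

After 'absent': P(genus P) = 0.1·0.5500 / (0.1·0.5500 + 0.2·0.4500) ≈ 0.3793
After 'present': P(genus P) = 0.9·0.3793 / (0.9·0.3793 + 0.8·0.6207) ≈ 0.4074
After 'present': P(genus P) = 0.9·0.4074 / (0.9·0.4074 + 0.8·0.5926) ≈ 0.4361

0.436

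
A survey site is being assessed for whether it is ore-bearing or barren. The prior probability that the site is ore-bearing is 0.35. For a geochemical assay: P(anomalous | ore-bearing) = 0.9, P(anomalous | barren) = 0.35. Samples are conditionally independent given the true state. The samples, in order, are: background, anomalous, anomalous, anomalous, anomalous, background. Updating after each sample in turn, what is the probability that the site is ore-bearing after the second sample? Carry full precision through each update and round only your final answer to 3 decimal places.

0.176

After 'background': P(ore) = 0.1·0.3500 / (0.1·0.3500 + 0.65·0.6500) ≈ 0.0765
After 'anomalous': P(ore) = 0.9·0.0765 / (0.9·0.0765 + 0.35·0.9235) ≈ 0.1756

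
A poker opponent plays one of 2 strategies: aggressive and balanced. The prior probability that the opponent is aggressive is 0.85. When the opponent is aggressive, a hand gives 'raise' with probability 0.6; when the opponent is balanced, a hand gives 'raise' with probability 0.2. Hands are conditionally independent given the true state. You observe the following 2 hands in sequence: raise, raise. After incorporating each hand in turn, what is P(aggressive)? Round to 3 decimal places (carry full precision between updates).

Apply Bayes' rule sequentially, carrying P(aggressive) forward.
After 'raise': P(aggressive) = 0.6·0.8500 / (0.6·0.8500 + 0.2·0.1500) ≈ 0.9444
After 'raise': P(aggressive) = 0.6·0.9444 / (0.6·0.9444 + 0.2·0.0556) ≈ 0.9808

0.981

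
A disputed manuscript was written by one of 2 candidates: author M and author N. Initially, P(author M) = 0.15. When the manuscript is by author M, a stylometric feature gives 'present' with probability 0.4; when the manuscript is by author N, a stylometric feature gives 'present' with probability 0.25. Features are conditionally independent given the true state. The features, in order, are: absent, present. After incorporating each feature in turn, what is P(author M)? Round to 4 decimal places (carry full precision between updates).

Each posterior becomes the prior for the next update.
After 'absent': P(author M) = 0.6·0.1500 / (0.6·0.1500 + 0.75·0.8500) ≈ 0.1237
After 'present': P(author M) = 0.4·0.1237 / (0.4·0.1237 + 0.25·0.8763) ≈ 0.1843

0.1843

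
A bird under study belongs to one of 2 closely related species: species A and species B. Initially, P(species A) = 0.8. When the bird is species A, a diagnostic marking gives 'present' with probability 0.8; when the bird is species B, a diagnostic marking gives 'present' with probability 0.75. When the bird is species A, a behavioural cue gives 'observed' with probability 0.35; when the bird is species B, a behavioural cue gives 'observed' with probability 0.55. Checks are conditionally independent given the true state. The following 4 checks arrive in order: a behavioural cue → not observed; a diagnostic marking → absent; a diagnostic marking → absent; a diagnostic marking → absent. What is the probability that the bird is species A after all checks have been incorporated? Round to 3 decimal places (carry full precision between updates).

0.747

Each posterior becomes the prior for the next update.
After a behavioural cue='not observed': P(species A) = 0.65·0.8000 / (0.65·0.8000 + 0.45·0.2000) ≈ 0.8525
After a diagnostic marking='absent': P(species A) = 0.2·0.8525 / (0.2·0.8525 + 0.25·0.1475) ≈ 0.8221
After a diagnostic marking='absent': P(species A) = 0.2·0.8221 / (0.2·0.8221 + 0.25·0.1779) ≈ 0.7871
After a diagnostic marking='absent': P(species A) = 0.2·0.7871 / (0.2·0.7871 + 0.25·0.2129) ≈ 0.7474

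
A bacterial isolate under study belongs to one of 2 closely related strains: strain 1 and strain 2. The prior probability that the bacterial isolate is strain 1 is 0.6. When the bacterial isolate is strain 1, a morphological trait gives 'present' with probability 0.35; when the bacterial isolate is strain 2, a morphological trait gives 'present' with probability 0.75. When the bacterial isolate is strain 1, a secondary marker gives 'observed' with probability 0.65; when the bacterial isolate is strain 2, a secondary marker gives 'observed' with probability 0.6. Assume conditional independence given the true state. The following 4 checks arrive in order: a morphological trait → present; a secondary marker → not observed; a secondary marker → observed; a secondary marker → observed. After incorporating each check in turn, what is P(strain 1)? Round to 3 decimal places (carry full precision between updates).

0.418

After a morphological trait='present': P(strain 1) = 0.35·0.6000 / (0.35·0.6000 + 0.75·0.4000) ≈ 0.4118
After a secondary marker='not observed': P(strain 1) = 0.35·0.4118 / (0.35·0.4118 + 0.4·0.5882) ≈ 0.3798
After a secondary marker='observed': P(strain 1) = 0.65·0.3798 / (0.65·0.3798 + 0.6·0.6202) ≈ 0.3989
After a secondary marker='observed': P(strain 1) = 0.65·0.3989 / (0.65·0.3989 + 0.6·0.6011) ≈ 0.4182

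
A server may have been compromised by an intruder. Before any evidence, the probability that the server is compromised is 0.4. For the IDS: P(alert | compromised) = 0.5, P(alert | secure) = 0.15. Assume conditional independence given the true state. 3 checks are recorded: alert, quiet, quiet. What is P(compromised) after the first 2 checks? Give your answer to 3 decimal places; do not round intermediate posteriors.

After 'alert': P(compromised) = 0.5·0.4000 / (0.5·0.4000 + 0.15·0.6000) ≈ 0.6897
After 'quiet': P(compromised) = 0.5·0.6897 / (0.5·0.6897 + 0.85·0.3103) ≈ 0.5666

0.567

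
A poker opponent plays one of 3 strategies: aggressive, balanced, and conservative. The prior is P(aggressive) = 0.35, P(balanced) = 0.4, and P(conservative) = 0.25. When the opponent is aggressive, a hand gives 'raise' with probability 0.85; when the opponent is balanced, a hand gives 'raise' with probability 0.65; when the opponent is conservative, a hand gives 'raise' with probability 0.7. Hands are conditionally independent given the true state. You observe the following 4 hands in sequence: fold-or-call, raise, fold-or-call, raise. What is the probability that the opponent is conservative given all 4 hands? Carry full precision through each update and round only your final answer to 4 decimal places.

0.2947

Each posterior becomes the prior for the next update.
After 'fold-or-call': normaliser = 0.15·0.3500 + 0.35·0.4000 + 0.3·0.2500; P(aggressive) ≈ 0.1963, P(balanced) ≈ 0.5234, P(conservative) ≈ 0.2804
After 'raise': normaliser = 0.85·0.1963 + 0.65·0.5234 + 0.7·0.2804; P(aggressive) ≈ 0.2372, P(balanced) ≈ 0.4837, P(conservative) ≈ 0.2791
After 'fold-or-call': normaliser = 0.15·0.2372 + 0.35·0.4837 + 0.3·0.2791; P(aggressive) ≈ 0.1233, P(balanced) ≈ 0.5866, P(conservative) ≈ 0.2901
After 'raise': normaliser = 0.85·0.1233 + 0.65·0.5866 + 0.7·0.2901; P(aggressive) ≈ 0.1521, P(balanced) ≈ 0.5533, P(conservative) ≈ 0.2947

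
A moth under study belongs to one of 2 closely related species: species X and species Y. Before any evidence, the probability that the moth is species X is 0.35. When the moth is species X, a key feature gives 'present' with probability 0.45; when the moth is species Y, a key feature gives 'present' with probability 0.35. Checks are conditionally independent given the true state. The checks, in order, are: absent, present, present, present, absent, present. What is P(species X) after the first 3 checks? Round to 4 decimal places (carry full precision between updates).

0.4296

After 'absent': P(species X) = 0.55·0.3500 / (0.55·0.3500 + 0.65·0.6500) ≈ 0.3130
After 'present': P(species X) = 0.45·0.3130 / (0.45·0.3130 + 0.35·0.6870) ≈ 0.3694
After 'present': P(species X) = 0.45·0.3694 / (0.45·0.3694 + 0.35·0.6306) ≈ 0.4296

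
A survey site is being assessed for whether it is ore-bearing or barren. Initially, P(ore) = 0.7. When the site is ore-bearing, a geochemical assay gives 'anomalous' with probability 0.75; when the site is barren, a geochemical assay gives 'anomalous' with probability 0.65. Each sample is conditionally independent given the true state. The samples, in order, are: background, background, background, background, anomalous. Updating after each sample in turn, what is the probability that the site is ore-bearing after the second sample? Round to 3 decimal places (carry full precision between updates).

After 'background': P(ore) = 0.25·0.7000 / (0.25·0.7000 + 0.35·0.3000) ≈ 0.6250
After 'background': P(ore) = 0.25·0.6250 / (0.25·0.6250 + 0.35·0.3750) ≈ 0.5435

0.543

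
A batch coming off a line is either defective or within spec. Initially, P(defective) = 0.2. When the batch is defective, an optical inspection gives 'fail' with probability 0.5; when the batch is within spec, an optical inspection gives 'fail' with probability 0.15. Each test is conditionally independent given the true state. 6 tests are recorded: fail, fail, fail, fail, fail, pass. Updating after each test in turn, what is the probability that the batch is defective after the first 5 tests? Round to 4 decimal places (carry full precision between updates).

Each posterior becomes the prior for the next update.
After 'fail': P(defective) = 0.5·0.2000 / (0.5·0.2000 + 0.15·0.8000) ≈ 0.4545
After 'fail': P(defective) = 0.5·0.4545 / (0.5·0.4545 + 0.15·0.5455) ≈ 0.7353
After 'fail': P(defective) = 0.5·0.7353 / (0.5·0.7353 + 0.15·0.2647) ≈ 0.9025
After 'fail': P(defective) = 0.5·0.9025 / (0.5·0.9025 + 0.15·0.0975) ≈ 0.9686
After 'fail': P(defective) = 0.5·0.9686 / (0.5·0.9686 + 0.15·0.0314) ≈ 0.9904

0.9904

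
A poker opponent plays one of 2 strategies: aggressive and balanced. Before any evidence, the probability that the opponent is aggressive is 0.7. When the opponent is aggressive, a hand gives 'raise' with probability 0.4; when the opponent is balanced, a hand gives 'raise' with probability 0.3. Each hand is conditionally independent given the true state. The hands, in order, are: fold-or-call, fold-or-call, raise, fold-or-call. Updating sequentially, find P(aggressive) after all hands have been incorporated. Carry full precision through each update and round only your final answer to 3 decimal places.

0.662

Apply Bayes' rule sequentially, carrying P(aggressive) forward.
After 'fold-or-call': P(aggressive) = 0.6·0.7000 / (0.6·0.7000 + 0.7·0.3000) ≈ 0.6667
After 'fold-or-call': P(aggressive) = 0.6·0.6667 / (0.6·0.6667 + 0.7·0.3333) ≈ 0.6316
After 'raise': P(aggressive) = 0.4·0.6316 / (0.4·0.6316 + 0.3·0.3684) ≈ 0.6957
After 'fold-or-call': P(aggressive) = 0.6·0.6957 / (0.6·0.6957 + 0.7·0.3043) ≈ 0.6621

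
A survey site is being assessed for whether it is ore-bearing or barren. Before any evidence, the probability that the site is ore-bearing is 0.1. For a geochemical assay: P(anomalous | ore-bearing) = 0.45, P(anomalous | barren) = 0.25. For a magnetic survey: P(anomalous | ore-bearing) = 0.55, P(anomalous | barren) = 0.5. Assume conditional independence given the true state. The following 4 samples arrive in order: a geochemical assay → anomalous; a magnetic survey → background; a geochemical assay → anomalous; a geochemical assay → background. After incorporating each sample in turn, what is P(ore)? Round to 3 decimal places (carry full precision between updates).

0.192

After a geochemical assay='anomalous': P(ore) = 0.45·0.1000 / (0.45·0.1000 + 0.25·0.9000) ≈ 0.1667
After a magnetic survey='background': P(ore) = 0.45·0.1667 / (0.45·0.1667 + 0.5·0.8333) ≈ 0.1525
After a geochemical assay='anomalous': P(ore) = 0.45·0.1525 / (0.45·0.1525 + 0.25·0.8475) ≈ 0.2447
After a geochemical assay='background': P(ore) = 0.55·0.2447 / (0.55·0.2447 + 0.75·0.7553) ≈ 0.1920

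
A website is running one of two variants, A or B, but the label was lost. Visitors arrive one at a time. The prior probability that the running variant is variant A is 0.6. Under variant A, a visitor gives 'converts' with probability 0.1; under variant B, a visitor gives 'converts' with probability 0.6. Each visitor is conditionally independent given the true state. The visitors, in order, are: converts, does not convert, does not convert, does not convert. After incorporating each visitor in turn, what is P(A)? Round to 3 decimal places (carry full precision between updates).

After 'converts': P(A) = 0.1·0.6000 / (0.1·0.6000 + 0.6·0.4000) ≈ 0.2000
After 'does not convert': P(A) = 0.9·0.2000 / (0.9·0.2000 + 0.4·0.8000) ≈ 0.3600
After 'does not convert': P(A) = 0.9·0.3600 / (0.9·0.3600 + 0.4·0.6400) ≈ 0.5586
After 'does not convert': P(A) = 0.9·0.5586 / (0.9·0.5586 + 0.4·0.4414) ≈ 0.7401

0.740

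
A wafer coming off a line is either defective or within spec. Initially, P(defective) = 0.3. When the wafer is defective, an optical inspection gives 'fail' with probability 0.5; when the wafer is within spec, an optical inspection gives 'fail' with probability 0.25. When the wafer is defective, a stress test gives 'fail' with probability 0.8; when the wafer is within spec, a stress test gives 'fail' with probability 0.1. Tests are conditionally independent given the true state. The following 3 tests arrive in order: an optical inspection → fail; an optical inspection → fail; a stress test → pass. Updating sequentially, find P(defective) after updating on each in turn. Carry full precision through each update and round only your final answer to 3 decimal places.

Each posterior becomes the prior for the next update.
After an optical inspection='fail': P(defective) = 0.5·0.3000 / (0.5·0.3000 + 0.25·0.7000) ≈ 0.4615
After an optical inspection='fail': P(defective) = 0.5·0.4615 / (0.5·0.4615 + 0.25·0.5385) ≈ 0.6316
After a stress test='pass': P(defective) = 0.2·0.6316 / (0.2·0.6316 + 0.9·0.3684) ≈ 0.2759

0.276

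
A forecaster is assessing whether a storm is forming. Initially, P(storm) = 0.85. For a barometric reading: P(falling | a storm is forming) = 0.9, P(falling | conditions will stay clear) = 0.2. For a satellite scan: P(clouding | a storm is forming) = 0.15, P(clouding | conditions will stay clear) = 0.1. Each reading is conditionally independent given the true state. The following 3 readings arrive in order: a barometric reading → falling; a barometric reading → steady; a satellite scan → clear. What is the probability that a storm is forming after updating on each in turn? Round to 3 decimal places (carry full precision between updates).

After a barometric reading='falling': P(storm) = 0.9·0.8500 / (0.9·0.8500 + 0.2·0.1500) ≈ 0.9623
After a barometric reading='steady': P(storm) = 0.1·0.9623 / (0.1·0.9623 + 0.8·0.0377) ≈ 0.7612
After a satellite scan='clear': P(storm) = 0.85·0.7612 / (0.85·0.7612 + 0.9·0.2388) ≈ 0.7506

0.751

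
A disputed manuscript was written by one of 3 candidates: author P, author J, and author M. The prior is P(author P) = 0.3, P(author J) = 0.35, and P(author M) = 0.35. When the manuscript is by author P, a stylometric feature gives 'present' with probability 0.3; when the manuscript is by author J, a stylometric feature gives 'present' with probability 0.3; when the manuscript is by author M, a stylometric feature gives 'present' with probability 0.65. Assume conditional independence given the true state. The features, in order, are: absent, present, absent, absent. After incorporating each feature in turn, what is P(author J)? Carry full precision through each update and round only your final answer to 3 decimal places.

0.470

After 'absent': normaliser = 0.7·0.3000 + 0.7·0.3500 + 0.35·0.3500; P(author P) ≈ 0.3636, P(author J) ≈ 0.4242, P(author M) ≈ 0.2121
After 'present': normaliser = 0.3·0.3636 + 0.3·0.4242 + 0.65·0.2121; P(author P) ≈ 0.2915, P(author J) ≈ 0.3401, P(author M) ≈ 0.3684
After 'absent': normaliser = 0.7·0.2915 + 0.7·0.3401 + 0.35·0.3684; P(author P) ≈ 0.3573, P(author J) ≈ 0.4169, P(author M) ≈ 0.2258
After 'absent': normaliser = 0.7·0.3573 + 0.7·0.4169 + 0.35·0.2258; P(author P) ≈ 0.4028, P(author J) ≈ 0.4699, P(author M) ≈ 0.1273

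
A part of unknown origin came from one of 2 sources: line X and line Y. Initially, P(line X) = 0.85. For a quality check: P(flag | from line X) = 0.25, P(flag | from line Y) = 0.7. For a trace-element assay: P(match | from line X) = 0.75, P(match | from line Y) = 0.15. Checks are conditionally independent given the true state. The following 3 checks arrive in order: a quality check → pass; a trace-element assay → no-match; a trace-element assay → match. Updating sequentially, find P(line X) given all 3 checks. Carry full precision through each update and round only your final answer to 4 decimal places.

After a quality check='pass': P(line X) = 0.75·0.8500 / (0.75·0.8500 + 0.3·0.1500) ≈ 0.9341
After a trace-element assay='no-match': P(line X) = 0.25·0.9341 / (0.25·0.9341 + 0.85·0.0659) ≈ 0.8065
After a trace-element assay='match': P(line X) = 0.75·0.8065 / (0.75·0.8065 + 0.15·0.1935) ≈ 0.9542

0.9542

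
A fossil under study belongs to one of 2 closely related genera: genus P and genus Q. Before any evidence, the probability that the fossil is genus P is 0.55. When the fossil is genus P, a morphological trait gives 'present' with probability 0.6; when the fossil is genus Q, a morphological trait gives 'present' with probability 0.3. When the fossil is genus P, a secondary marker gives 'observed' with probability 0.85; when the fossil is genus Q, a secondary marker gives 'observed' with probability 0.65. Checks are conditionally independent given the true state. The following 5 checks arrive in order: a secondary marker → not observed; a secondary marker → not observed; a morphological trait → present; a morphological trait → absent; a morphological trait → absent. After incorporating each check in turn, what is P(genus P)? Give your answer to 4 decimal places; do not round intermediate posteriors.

0.1279

After a secondary marker='not observed': P(genus P) = 0.15·0.5500 / (0.15·0.5500 + 0.35·0.4500) ≈ 0.3438
After a secondary marker='not observed': P(genus P) = 0.15·0.3438 / (0.15·0.3438 + 0.35·0.6562) ≈ 0.1833
After a morphological trait='present': P(genus P) = 0.6·0.1833 / (0.6·0.1833 + 0.3·0.8167) ≈ 0.3099
After a morphological trait='absent': P(genus P) = 0.4·0.3099 / (0.4·0.3099 + 0.7·0.6901) ≈ 0.2042
After a morphological trait='absent': P(genus P) = 0.4·0.2042 / (0.4·0.2042 + 0.7·0.7958) ≈ 0.1279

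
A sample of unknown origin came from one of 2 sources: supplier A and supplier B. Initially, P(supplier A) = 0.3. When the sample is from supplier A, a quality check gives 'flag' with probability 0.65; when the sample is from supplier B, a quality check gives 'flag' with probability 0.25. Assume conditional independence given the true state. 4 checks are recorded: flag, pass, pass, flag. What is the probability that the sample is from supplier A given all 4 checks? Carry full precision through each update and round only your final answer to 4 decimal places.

0.3869

Each posterior becomes the prior for the next update.
After 'flag': P(supplier A) = 0.65·0.3000 / (0.65·0.3000 + 0.25·0.7000) ≈ 0.5270
After 'pass': P(supplier A) = 0.35·0.5270 / (0.35·0.5270 + 0.75·0.4730) ≈ 0.3421
After 'pass': P(supplier A) = 0.35·0.3421 / (0.35·0.3421 + 0.75·0.6579) ≈ 0.1953
After 'flag': P(supplier A) = 0.65·0.1953 / (0.65·0.1953 + 0.25·0.8047) ≈ 0.3869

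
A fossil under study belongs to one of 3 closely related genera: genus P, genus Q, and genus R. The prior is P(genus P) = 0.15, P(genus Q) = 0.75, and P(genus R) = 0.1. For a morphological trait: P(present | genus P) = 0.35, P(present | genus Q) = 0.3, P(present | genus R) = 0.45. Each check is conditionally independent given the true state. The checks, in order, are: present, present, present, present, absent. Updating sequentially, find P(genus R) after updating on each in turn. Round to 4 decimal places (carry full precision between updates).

Each posterior becomes the prior for the next update.
After 'present': normaliser = 0.35·0.1500 + 0.3·0.7500 + 0.45·0.1000; P(genus P) ≈ 0.1628, P(genus Q) ≈ 0.6977, P(genus R) ≈ 0.1395
After 'present': normaliser = 0.35·0.1628 + 0.3·0.6977 + 0.45·0.1395; P(genus P) ≈ 0.1731, P(genus Q) ≈ 0.6360, P(genus R) ≈ 0.1908
After 'present': normaliser = 0.35·0.1731 + 0.3·0.6360 + 0.45·0.1908; P(genus P) ≈ 0.1797, P(genus Q) ≈ 0.5657, P(genus R) ≈ 0.2546
After 'present': normaliser = 0.35·0.1797 + 0.3·0.5657 + 0.45·0.2546; P(genus P) ≈ 0.1811, P(genus Q) ≈ 0.4889, P(genus R) ≈ 0.3300
After 'absent': normaliser = 0.65·0.1811 + 0.7·0.4889 + 0.55·0.3300; P(genus P) ≈ 0.1836, P(genus Q) ≈ 0.5335, P(genus R) ≈ 0.2829

0.2829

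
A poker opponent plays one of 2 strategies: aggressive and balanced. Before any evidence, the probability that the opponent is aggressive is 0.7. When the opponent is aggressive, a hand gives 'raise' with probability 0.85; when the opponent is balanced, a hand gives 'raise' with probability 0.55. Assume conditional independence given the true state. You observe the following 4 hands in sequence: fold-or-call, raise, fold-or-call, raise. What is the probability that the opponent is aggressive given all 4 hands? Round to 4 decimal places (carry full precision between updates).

After 'fold-or-call': P(aggressive) = 0.15·0.7000 / (0.15·0.7000 + 0.45·0.3000) ≈ 0.4375
After 'raise': P(aggressive) = 0.85·0.4375 / (0.85·0.4375 + 0.55·0.5625) ≈ 0.5459
After 'fold-or-call': P(aggressive) = 0.15·0.5459 / (0.15·0.5459 + 0.45·0.4541) ≈ 0.2861
After 'raise': P(aggressive) = 0.85·0.2861 / (0.85·0.2861 + 0.55·0.7139) ≈ 0.3824

0.3824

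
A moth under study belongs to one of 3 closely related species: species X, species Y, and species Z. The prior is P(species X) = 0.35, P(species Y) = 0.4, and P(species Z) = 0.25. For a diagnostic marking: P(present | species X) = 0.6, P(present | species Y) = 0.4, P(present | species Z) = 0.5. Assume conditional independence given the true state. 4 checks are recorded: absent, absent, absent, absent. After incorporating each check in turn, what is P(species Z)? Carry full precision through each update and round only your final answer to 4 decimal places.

0.2044

After 'absent': normaliser = 0.4·0.3500 + 0.6·0.4000 + 0.5·0.2500; P(species X) ≈ 0.2772, P(species Y) ≈ 0.4752, P(species Z) ≈ 0.2475
After 'absent': normaliser = 0.4·0.2772 + 0.6·0.4752 + 0.5·0.2475; P(species X) ≈ 0.2133, P(species Y) ≈ 0.5486, P(species Z) ≈ 0.2381
After 'absent': normaliser = 0.4·0.2133 + 0.6·0.5486 + 0.5·0.2381; P(species X) ≈ 0.1599, P(species Y) ≈ 0.6169, P(species Z) ≈ 0.2231
After 'absent': normaliser = 0.4·0.1599 + 0.6·0.6169 + 0.5·0.2231; P(species X) ≈ 0.1172, P(species Y) ≈ 0.6783, P(species Z) ≈ 0.2044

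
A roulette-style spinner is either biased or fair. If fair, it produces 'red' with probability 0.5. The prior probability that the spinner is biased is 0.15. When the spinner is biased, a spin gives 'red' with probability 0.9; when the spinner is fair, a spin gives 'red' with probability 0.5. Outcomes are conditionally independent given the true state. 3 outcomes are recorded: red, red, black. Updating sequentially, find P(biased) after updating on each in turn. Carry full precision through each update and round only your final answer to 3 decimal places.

After 'red': P(biased) = 0.9·0.1500 / (0.9·0.1500 + 0.5·0.8500) ≈ 0.2411
After 'red': P(biased) = 0.9·0.2411 / (0.9·0.2411 + 0.5·0.7589) ≈ 0.3638
After 'black': P(biased) = 0.1·0.3638 / (0.1·0.3638 + 0.5·0.6362) ≈ 0.1026

0.103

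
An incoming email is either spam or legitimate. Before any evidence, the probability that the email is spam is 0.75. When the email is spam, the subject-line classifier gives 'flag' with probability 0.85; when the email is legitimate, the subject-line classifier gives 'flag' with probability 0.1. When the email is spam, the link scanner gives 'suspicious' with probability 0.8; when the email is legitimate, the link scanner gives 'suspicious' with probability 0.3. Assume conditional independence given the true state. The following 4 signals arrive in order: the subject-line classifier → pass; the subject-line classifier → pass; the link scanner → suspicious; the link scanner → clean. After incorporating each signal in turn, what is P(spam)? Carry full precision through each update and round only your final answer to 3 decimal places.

Each posterior becomes the prior for the next update.
After the subject-line classifier='pass': P(spam) = 0.15·0.7500 / (0.15·0.7500 + 0.9·0.2500) ≈ 0.3333
After the subject-line classifier='pass': P(spam) = 0.15·0.3333 / (0.15·0.3333 + 0.9·0.6667) ≈ 0.0769
After the link scanner='suspicious': P(spam) = 0.8·0.0769 / (0.8·0.0769 + 0.3·0.9231) ≈ 0.1818
After the link scanner='clean': P(spam) = 0.2·0.1818 / (0.2·0.1818 + 0.7·0.8182) ≈ 0.0597

0.060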